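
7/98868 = 1/14124≈0.0000708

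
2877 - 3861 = -984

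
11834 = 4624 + 7210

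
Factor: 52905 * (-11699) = -1 * 3^1 * 5^1 * 3527^1 * 11699^1 = -618935595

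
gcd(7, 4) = 1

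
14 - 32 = -18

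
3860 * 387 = 1493820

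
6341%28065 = 6341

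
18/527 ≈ 0.0342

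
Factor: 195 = 3^1*5^1*13^1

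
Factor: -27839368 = -1 * 2^3 * 3479921^1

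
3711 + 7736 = 11447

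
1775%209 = 103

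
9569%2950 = 719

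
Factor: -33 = -1*3^1*11^1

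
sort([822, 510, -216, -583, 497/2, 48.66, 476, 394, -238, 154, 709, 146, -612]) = [-612, -583, -238, -216, 48.66, 146, 154, 497/2, 394, 476, 510, 709, 822]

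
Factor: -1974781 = -1*1974781^1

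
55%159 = 55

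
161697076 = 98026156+63670920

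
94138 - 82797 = 11341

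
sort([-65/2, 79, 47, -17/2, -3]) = [-65/2, -17/2, -3, 47, 79]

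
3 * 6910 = 20730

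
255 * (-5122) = -1306110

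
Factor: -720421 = -1*13^1*151^1*367^1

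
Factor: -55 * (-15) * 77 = 3^1 * 5^2 * 7^1 * 11^2 = 63525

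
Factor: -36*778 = -1*2^3*3^2*389^1 = -28008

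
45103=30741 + 14362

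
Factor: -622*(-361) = 2^1*19^2*311^1 = 224542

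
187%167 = 20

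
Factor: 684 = 2^2*3^2*19^1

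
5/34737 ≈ 0.000144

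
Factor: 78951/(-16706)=-1*2^(-1)*3^1*8353^(-1)*26317^1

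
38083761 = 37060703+1023058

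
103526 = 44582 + 58944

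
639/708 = 213/236 ≈ 0.903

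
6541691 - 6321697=219994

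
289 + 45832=46121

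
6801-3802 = 2999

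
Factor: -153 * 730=-1 * 2^1 * 3^2 * 5^1 * 17^1 * 73^1=-111690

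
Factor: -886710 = -1*2^1*3^1*5^1*11^1*2687^1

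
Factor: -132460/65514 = -1 * 2^1 * 3^(-1) * 5^1 * 37^1 * 61^(-1) = -370/183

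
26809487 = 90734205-63924718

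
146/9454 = 73/4727≈0.0154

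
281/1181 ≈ 0.238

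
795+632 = 1427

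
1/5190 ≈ 0.000193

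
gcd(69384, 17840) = 8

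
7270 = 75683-68413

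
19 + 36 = 55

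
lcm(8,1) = 8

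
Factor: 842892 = 2^2*3^1*70241^1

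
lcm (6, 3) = 6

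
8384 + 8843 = 17227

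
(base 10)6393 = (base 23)c1m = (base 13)2baa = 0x18f9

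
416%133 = 17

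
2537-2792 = -255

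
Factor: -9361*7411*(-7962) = 2^1*3^1*11^1*23^1*37^1*1327^1*7411^1 = 552358741902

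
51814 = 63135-11321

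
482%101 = 78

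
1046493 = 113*9261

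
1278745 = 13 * 98365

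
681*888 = 604728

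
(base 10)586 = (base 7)1465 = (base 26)me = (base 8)1112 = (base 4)21022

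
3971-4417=-446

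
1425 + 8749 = 10174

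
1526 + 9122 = 10648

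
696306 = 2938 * 237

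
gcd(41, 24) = 1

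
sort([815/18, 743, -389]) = [-389, 815/18, 743]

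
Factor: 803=11^1 * 73^1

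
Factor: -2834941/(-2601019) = 137^1*157^(-1)*16567^(-1)*20693^1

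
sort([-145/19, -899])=[-899, -145/19]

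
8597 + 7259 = 15856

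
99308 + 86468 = 185776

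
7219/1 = 7219 = 7219.00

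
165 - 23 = 142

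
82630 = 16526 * 5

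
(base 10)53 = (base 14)3b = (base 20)2d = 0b110101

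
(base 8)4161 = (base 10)2161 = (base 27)2q1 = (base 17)782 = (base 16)871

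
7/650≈0.0108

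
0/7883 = 0 = 0.00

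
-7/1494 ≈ -0.00469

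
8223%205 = 23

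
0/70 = 0 = 0.00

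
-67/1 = -67 = -67.00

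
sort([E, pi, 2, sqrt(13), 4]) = [2, E, pi, sqrt(13), 4]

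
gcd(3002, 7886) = 2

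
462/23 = 20 + 2/23 ≈ 20.09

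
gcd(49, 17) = 1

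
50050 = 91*550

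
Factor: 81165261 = 3^1*27055087^1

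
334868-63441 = 271427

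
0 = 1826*0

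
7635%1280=1235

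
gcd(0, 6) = 6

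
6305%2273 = 1759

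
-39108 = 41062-80170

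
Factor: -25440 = -1*2^5*3^1*5^1*53^1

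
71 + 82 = 153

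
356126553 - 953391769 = -597265216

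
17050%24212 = 17050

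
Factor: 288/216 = 2^2*3^ (-1) = 4/3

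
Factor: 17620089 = 3^1*379^1*15497^1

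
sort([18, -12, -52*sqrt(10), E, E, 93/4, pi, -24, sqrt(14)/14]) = [-52*sqrt(10), -24, -12, sqrt(14)/14, E, E, pi, 18, 93/4]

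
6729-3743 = 2986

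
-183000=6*(-30500)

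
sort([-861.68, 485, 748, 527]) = [-861.68, 485, 527, 748]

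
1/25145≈0.0000398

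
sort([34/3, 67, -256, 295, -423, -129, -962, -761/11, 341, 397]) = [-962, -423, -256, -129, -761/11, 34/3, 67, 295, 341, 397]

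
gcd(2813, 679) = 97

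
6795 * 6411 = 43562745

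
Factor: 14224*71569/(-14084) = -1*2^2*127^1*503^(-1)*71569^1 = -36357052/503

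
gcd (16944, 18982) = 2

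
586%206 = 174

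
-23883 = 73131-97014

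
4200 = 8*525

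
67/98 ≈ 0.684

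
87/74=1 + 13/74≈1.18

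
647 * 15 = 9705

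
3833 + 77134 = 80967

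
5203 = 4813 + 390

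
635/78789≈0.00806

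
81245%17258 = 12213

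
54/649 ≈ 0.0832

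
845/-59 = -14 - 19/59 ≈ -14.32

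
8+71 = 79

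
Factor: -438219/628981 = -1*3^2*23^(-1)*41^(-1)*73^1 = -657/943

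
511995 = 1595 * 321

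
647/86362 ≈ 0.00749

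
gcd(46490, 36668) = 2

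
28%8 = 4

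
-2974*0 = 0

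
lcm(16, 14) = 112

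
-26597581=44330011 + -70927592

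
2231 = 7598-5367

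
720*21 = 15120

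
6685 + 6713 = 13398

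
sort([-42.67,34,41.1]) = [-42.67,34,41.1]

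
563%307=256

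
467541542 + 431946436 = 899487978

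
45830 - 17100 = 28730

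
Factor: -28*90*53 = -1*2^3*3^2*5^1*7^1*53^1 = -133560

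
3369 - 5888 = -2519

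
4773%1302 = 867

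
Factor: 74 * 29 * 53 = 2^1 * 29^1 * 37^1 * 53^1 = 113738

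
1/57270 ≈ 0.0000175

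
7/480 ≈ 0.0146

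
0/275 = 0 = 0.00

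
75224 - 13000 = 62224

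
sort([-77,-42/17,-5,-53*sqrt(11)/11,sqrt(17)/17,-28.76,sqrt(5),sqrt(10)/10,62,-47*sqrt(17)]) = [-47*sqrt(17),-77,-28.76,-53*sqrt(11)/11,-5,-42/17,sqrt(17)/17,sqrt(10)/10,sqrt(5),62]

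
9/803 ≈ 0.0112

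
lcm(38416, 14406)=115248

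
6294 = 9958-3664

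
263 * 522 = 137286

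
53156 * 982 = 52199192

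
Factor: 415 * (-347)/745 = -1 * 83^1 * 149^ (-1) * 347^1 = -28801/149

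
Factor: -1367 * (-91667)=31^1 * 1367^1 * 2957^1=125308789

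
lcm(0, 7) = 0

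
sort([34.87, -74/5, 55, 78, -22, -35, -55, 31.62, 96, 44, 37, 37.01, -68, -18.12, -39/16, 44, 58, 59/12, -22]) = [-68, -55, -35, -22, -22, -18.12, -74/5, -39/16, 59/12, 31.62, 34.87, 37, 37.01, 44, 44, 55, 58, 78, 96]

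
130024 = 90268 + 39756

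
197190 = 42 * 4695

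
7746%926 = 338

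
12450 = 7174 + 5276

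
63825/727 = 87 + 576/727 ≈ 87.79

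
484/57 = 8 + 28/57 ≈ 8.49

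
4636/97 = 47 + 77/97 ≈ 47.79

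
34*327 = 11118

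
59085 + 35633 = 94718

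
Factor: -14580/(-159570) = 2^1*3^2*197^(-1) = 18/197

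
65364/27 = 2420 + 8/9 ≈ 2420.89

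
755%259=237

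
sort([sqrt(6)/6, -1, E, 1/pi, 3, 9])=[-1, 1/pi, sqrt(6)/6, E, 3, 9]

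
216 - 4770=-4554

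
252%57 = 24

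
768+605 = 1373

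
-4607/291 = -15 - 242/291 ≈ -15.83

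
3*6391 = 19173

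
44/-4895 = -4/445 ≈ -0.00899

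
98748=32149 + 66599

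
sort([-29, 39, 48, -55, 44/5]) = [-55, -29, 44/5, 39, 48]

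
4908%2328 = 252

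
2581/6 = 430 + 1/6 ≈ 430.17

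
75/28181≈0.00266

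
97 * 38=3686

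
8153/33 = 247+2/33 ≈ 247.06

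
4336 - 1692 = 2644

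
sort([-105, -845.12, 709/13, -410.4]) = [-845.12, -410.4, -105, 709/13]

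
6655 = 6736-81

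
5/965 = 1/193 ≈ 0.00518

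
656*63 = 41328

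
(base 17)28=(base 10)42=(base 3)1120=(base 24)1i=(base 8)52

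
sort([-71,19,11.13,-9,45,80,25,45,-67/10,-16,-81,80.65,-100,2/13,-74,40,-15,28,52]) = [-100,-81,-74,-71,-16,-15,-9,-67/10,2/13,11.13,19,25,28,40,45,45,52,80,80.65]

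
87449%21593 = 1077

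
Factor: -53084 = -1 * 2^2 * 23^1 * 577^1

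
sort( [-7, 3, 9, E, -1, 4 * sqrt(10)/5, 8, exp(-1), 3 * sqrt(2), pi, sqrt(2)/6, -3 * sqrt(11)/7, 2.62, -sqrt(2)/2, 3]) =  [-7, -3 * sqrt(11)/7, -1, -sqrt(2)/2, sqrt(2)/6, exp(-1), 4 * sqrt(10)/5, 2.62, E, 3, 3, pi, 3 * sqrt(2), 8, 9]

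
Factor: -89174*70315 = -1*2^1*5^1*7^3*41^1*44587^1 = -6270269810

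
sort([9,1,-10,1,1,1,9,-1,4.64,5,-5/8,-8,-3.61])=[-10,-8,-3.61,-1,-5/8,1,1,1,1,4.64,5,9,9]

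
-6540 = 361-6901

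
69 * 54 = 3726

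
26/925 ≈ 0.0281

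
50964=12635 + 38329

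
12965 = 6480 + 6485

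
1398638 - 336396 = 1062242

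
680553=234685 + 445868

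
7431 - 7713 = -282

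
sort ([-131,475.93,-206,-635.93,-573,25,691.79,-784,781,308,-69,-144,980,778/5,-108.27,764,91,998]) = [-784,-635.93,-573,-206,-144,-131,-108.27,-69,25,91,778/5,308,475.93,691.79,764,781,980,998]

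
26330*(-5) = -131650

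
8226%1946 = 442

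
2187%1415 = 772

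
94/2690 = 47/1345 ≈ 0.0349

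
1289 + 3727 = 5016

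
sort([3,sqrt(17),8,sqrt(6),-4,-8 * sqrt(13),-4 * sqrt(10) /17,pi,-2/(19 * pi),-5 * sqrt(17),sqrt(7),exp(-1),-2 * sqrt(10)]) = [-8 * sqrt(13),-5 * sqrt(17),-2 * sqrt(10),-4,-4 * sqrt(10) /17,-2/(19 * pi),exp(-1),sqrt(6),sqrt(7),3,pi,sqrt(17),8]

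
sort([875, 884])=[875, 884]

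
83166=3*27722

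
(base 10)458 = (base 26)hg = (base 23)jl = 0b111001010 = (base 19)152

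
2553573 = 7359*347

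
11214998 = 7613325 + 3601673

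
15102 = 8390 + 6712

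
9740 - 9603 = 137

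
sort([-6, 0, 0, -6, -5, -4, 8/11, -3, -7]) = [-7, -6, -6, -5, -4, -3, 0, 0, 8/11]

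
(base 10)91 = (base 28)37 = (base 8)133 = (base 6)231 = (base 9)111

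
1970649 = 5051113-3080464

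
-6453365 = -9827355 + 3373990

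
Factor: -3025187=-1 * 11^1 * 53^1 * 5189^1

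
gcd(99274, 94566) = 2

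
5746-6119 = -373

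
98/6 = 49/3 ≈ 16.33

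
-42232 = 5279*(-8)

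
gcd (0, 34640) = 34640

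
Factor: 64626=2^1 * 3^1 * 10771^1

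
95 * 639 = 60705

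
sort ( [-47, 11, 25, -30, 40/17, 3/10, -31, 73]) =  [-47, -31, -30, 3/10, 40/17, 11, 25, 73]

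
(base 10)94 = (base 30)34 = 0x5e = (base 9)114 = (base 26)3g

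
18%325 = 18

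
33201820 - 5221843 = 27979977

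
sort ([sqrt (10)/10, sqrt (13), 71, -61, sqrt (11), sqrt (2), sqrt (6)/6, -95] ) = [-95, -61, sqrt (10)/10, sqrt (6)/6, sqrt (2), sqrt (11), sqrt (13), 71] 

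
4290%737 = 605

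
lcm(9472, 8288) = 66304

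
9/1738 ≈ 0.00518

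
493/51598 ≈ 0.00955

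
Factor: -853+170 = -1*683^1 = -683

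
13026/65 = 200 + 2/5 = 200.40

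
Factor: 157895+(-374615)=-1*2^4*3^2*5^1*7^1*43^1=-216720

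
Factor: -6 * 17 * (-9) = 2^1 * 3^3 * 17^1 = 918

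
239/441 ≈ 0.542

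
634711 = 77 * 8243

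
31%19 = 12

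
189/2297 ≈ 0.0823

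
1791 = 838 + 953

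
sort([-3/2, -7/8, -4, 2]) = [-4, -3/2, -7/8, 2]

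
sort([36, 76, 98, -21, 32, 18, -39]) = [-39, -21, 18, 32, 36, 76, 98]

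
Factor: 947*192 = 2^6*3^1*947^1 = 181824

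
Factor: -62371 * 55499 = -1 * 19^1 * 23^1 * 97^1 * 127^1 * 643^1 = -3461528129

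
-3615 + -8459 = -12074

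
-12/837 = -4/279 ≈ -0.0143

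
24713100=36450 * 678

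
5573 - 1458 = 4115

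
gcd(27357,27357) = 27357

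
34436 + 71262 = 105698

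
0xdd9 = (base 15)10b5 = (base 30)3s5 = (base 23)6g3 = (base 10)3545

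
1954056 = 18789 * 104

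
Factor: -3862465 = -1 * 5^1 * 772493^1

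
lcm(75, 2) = 150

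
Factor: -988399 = -1*19^1*52021^1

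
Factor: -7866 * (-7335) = 2^1 * 3^4 * 5^1 * 19^1 * 23^1 * 163^1 = 57697110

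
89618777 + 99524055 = 189142832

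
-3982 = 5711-9693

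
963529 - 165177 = 798352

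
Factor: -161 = -1*7^1*23^1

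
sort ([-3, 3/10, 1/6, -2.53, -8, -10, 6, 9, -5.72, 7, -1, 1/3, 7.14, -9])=[-10, -9, -8, -5.72, -3, -2.53, -1, 1/6, 3/10, 1/3, 6, 7, 7.14, 9]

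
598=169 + 429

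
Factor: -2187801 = -1 * 3^2 * 7^2 * 11^2 * 41^1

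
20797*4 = 83188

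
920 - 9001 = -8081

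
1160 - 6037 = -4877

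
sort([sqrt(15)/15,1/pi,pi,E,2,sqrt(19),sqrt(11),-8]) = [-8,sqrt(15)/15,1/pi,2,E,pi,sqrt(11),sqrt(19)]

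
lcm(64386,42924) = 128772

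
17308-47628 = -30320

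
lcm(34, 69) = 2346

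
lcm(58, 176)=5104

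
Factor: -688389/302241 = -1 * 13^1 * 19^1 * 929^1 * 100747^ (-1) = -229463/100747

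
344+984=1328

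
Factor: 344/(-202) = -1 * 2^2 * 43^1 * 101^(-1) = -172/101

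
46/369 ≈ 0.125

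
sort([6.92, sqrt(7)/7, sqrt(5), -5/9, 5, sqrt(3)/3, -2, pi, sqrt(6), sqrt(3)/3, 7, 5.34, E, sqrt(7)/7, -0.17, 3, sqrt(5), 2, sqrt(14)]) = [-2, -5/9, -0.17, sqrt(7)/7, sqrt(7)/7, sqrt(3)/3, sqrt(3)/3, 2, sqrt(5), sqrt(5), sqrt(6), E, 3, pi, sqrt(14), 5, 5.34, 6.92, 7]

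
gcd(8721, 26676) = 513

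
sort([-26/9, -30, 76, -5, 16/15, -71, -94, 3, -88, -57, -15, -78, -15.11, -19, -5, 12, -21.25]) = [-94, -88, -78, -71, -57, -30, -21.25, -19, -15.11, -15, -5, -5, -26/9, 16/15, 3, 12, 76]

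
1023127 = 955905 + 67222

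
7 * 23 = 161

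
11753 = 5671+6082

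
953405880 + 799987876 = 1753393756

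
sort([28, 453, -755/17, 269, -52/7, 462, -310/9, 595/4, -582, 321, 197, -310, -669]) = [-669, -582, -310, -755/17, -310/9, -52/7, 28, 595/4, 197, 269, 321, 453, 462]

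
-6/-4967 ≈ 0.00121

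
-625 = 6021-6646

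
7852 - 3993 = 3859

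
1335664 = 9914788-8579124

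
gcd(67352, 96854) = 2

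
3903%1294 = 21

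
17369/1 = 17369 = 17369.00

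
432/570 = 72/95 ≈ 0.758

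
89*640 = 56960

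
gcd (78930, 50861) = 1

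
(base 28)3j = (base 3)10211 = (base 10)103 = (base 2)1100111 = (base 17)61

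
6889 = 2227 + 4662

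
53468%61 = 32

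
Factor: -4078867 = -1*13^1*263^1*1193^1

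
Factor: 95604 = 2^2 * 3^1 * 31^1 * 257^1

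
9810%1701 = 1305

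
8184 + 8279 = 16463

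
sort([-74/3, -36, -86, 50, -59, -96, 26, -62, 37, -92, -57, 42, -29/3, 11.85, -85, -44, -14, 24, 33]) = [-96, -92, -86, -85, -62, -59, -57, -44, -36, -74/3, -14, -29/3, 11.85, 24, 26, 33, 37, 42, 50]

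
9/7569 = 1/841 ≈ 0.00119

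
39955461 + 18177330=58132791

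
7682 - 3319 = 4363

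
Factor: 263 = 263^1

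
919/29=31 + 20/29 ≈ 31.69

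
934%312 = 310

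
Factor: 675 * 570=2^1 * 3^4 * 5^3 * 19^1=384750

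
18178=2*9089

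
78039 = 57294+20745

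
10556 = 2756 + 7800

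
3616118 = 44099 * 82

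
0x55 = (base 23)3g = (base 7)151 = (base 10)85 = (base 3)10011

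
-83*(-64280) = 5335240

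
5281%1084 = 945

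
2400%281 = 152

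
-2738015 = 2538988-5277003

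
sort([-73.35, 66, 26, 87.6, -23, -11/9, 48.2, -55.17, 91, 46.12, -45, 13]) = [-73.35, -55.17, -45, -23, -11/9, 13, 26, 46.12, 48.2, 66, 87.6, 91]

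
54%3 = 0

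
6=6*1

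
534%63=30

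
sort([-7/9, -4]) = [-4, -7/9]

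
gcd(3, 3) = 3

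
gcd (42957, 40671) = 9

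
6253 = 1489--4764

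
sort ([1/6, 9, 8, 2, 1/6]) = [1/6, 1/6, 2, 8, 9]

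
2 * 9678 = 19356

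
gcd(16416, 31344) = 48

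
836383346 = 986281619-149898273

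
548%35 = 23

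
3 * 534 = 1602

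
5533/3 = 1844 + 1/3 ≈ 1844.33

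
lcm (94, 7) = 658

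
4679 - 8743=-4064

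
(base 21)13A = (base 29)HL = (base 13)307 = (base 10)514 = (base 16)202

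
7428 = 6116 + 1312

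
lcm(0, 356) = 0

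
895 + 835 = 1730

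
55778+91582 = 147360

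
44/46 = 22/23 ≈ 0.957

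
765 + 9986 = 10751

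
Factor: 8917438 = 2^1 * 401^1 * 11119^1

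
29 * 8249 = 239221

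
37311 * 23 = 858153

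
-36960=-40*924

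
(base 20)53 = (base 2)1100111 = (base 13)7c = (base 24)47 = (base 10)103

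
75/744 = 25/248 ≈ 0.101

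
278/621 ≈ 0.448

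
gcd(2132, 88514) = 2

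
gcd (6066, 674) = 674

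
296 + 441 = 737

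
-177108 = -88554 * 2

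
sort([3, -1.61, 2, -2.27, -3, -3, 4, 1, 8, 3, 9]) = [-3, -3, -2.27, -1.61, 1, 2, 3, 3, 4, 8, 9]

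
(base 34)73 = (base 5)1431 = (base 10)241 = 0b11110001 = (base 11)1aa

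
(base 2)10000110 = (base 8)206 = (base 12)b2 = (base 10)134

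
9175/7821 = 1 + 1354/7821 ≈ 1.17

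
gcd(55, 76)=1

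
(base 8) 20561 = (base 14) 3197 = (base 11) 6483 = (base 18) 187b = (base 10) 8561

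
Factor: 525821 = 149^1 * 3529^1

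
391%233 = 158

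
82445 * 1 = 82445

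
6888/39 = 2296/13≈176.62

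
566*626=354316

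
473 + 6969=7442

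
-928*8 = -7424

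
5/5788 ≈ 0.000864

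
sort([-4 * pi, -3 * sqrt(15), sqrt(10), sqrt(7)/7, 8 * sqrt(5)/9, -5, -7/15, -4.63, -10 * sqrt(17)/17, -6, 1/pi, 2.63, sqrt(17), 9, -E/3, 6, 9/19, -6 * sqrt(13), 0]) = [-6 * sqrt(13), -4 * pi, -3 * sqrt(15), -6, -5, -4.63, -10 * sqrt(17)/17, -E/3, -7/15, 0, 1/pi, sqrt(7)/7, 9/19, 8 * sqrt(5)/9, 2.63, sqrt(10), sqrt(17), 6, 9]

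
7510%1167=508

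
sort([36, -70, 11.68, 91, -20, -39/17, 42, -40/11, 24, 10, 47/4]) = [-70, -20, -40/11, -39/17, 10, 11.68, 47/4, 24, 36, 42, 91]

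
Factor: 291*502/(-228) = -1*2^(-1)*19^(-1)*97^1*251^1 = -24347/38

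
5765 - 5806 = -41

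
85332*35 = 2986620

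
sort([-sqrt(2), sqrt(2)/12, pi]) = [-sqrt(2), sqrt(2)/12, pi]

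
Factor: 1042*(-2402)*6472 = -1*2^5*521^1*809^1*1201^1 = -16198665248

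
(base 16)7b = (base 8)173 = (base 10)123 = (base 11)102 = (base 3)11120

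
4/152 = 1/38 ≈ 0.0263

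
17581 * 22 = 386782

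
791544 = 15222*52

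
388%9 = 1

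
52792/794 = 26396/397 ≈ 66.49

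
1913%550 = 263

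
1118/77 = 14 + 40/77 ≈ 14.52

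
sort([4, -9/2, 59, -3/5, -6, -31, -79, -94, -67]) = [-94, -79, -67, -31, -6, -9/2, -3/5, 4, 59]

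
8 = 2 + 6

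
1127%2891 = 1127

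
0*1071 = 0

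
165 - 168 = -3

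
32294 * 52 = 1679288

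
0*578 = 0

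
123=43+80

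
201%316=201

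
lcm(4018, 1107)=108486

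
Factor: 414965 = 5^1 * 149^1 * 557^1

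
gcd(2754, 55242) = 162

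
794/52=397/26≈15.27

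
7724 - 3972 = 3752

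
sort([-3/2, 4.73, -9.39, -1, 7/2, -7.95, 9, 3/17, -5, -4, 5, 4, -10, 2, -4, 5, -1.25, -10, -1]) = [-10, -10, -9.39, -7.95, -5, -4, -4, -3/2, -1.25, -1, -1, 3/17, 2, 7/2, 4, 4.73, 5, 5, 9]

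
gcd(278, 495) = 1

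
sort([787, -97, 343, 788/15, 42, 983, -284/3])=[-97, -284/3, 42, 788/15, 343, 787, 983]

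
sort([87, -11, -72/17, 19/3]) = [-11, -72/17, 19/3, 87]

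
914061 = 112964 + 801097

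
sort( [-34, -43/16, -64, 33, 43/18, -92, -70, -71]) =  [-92, -71, -70, -64, -34, -43/16, 43/18, 33]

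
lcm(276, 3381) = 13524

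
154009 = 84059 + 69950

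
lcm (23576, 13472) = 94304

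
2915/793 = 3 + 536/793 ≈ 3.68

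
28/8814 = 14/4407 ≈ 0.00318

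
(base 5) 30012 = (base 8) 3532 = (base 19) 541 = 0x75a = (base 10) 1882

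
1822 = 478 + 1344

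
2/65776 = 1/32888 ≈ 0.0000304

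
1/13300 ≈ 0.0000752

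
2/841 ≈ 0.00238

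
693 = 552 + 141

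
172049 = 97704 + 74345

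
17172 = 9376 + 7796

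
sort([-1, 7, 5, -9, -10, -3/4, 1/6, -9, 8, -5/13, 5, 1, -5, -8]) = [-10, -9, -9, -8, -5, -1, -3/4, -5/13, 1/6, 1, 5, 5, 7, 8]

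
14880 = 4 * 3720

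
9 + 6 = 15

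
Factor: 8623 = 8623^1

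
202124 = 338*598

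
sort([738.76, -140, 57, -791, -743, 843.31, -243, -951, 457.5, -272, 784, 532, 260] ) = [-951, -791, -743, -272, -243, -140, 57, 260, 457.5, 532, 738.76, 784, 843.31] 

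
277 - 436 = -159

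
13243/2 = 6621 + 1/2 = 6621.50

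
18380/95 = 193 + 9/19≈193.47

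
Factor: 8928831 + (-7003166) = 5^1 * 7^1 * 37^1 * 1487^1 = 1925665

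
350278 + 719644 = 1069922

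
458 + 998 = 1456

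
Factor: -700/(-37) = 2^2 * 5^2 * 7^1 * 37^(-1)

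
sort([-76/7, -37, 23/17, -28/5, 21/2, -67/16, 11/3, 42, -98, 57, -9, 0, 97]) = [-98, -37, -76/7, -9, -28/5, -67/16, 0, 23/17, 11/3, 21/2, 42, 57, 97]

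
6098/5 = 1219+3/5 = 1219.60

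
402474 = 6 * 67079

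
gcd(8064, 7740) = 36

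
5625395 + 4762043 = 10387438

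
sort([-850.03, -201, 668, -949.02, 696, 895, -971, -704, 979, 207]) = [-971, -949.02, -850.03, -704, -201, 207, 668, 696, 895, 979]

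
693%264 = 165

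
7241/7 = 1034 + 3/7 ≈ 1034.43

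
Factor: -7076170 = -1*2^1*5^1*19^1*37243^1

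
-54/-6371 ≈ 0.00848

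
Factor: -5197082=-1*2^1*11^1*236231^1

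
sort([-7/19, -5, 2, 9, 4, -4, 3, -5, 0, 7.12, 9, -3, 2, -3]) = [-5, -5, -4, -3, -3, -7/19, 0, 2, 2, 3, 4, 7.12, 9, 9]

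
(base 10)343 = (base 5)2333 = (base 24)e7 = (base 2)101010111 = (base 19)i1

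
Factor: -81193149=-1 * 3^2 * 103^1 * 87587^1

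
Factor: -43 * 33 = -1 * 3^1 * 11^1 * 43^1 = -1419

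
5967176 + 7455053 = 13422229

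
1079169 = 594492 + 484677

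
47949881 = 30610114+17339767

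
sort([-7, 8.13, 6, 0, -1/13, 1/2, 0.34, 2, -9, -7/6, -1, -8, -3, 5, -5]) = [-9, -8, -7, -5, -3, -7/6, -1, -1/13, 0, 0.34, 1/2, 2, 5, 6, 8.13]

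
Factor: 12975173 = 173^1*179^1*419^1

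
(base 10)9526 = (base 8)22466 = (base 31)9s9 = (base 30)ahg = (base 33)8om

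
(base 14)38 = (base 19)2c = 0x32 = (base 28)1m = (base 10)50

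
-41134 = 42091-83225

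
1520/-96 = -15 - 5/6 ≈ -15.83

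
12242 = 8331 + 3911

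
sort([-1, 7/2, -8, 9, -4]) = [-8, -4, -1, 7/2, 9]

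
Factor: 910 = 2^1*5^1*7^1*13^1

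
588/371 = 84/53 ≈ 1.58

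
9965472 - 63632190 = -53666718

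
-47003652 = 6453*(-7284)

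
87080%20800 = 3880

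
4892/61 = 80 + 12/61 ≈ 80.20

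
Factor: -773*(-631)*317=317^1*631^1*773^1=154620871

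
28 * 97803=2738484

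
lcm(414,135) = 6210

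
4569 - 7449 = -2880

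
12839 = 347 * 37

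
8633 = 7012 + 1621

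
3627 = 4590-963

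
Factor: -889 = -1*7^1*127^1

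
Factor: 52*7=2^2*7^1*13^1=364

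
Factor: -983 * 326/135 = -1 * 2^1 * 3^(-3) * 5^(-1) * 163^1 * 983^1 = -320458/135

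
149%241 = 149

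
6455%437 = 337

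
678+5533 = 6211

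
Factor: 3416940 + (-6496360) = -1 * 2^2 * 5^1 * 79^1 * 1949^1 = -3079420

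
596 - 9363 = -8767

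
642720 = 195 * 3296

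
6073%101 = 13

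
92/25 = 3 + 17/25 = 3.68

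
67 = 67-0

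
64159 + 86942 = 151101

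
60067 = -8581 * (-7) 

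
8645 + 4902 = 13547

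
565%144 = 133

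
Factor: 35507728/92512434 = 2^3*3^(-1)*7^(-1)*829^1*2677^1*2202677^(-1) = 17753864/46256217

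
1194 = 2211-1017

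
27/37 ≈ 0.730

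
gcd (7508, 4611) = 1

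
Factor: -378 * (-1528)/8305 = 2^4 * 3^3 * 5^(-1) * 7^1 * 11^(-1) * 151^(-1) * 191^1 = 577584/8305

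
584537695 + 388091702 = 972629397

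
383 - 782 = -399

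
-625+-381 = -1006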